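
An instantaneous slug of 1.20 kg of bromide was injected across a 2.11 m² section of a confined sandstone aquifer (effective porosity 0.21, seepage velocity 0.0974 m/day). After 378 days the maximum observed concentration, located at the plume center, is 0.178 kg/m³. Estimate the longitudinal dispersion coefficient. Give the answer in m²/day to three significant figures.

0.0487 m²/day

At the plume center C_max = M/(n_e·A·√(4πDt)), so D = M²/(4πt·(n_e·A·C_max)²).
n_e·A·C_max = 0.21 × 2.11 × 0.178 = 0.07887 kg/m.
D = 1.20²/(4π × 378 × 0.07887²) = 0.0487 m²/day.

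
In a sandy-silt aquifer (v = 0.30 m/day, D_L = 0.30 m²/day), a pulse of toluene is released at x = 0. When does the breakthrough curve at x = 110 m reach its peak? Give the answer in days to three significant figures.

363 days

For the 1D instantaneous-source solution, setting ∂C/∂t = 0 at fixed x gives v²t² + 2Dt − x² = 0, so t = (√(D² + v²x²) − D)/v².
√(D² + v²x²) = √(0.30² + 0.30² × 110²) = 33.00; v² = 0.09.
t = (33.00 − 0.30)/0.09 = 363 days (vs. the pure-advection estimate x/v = 367 d).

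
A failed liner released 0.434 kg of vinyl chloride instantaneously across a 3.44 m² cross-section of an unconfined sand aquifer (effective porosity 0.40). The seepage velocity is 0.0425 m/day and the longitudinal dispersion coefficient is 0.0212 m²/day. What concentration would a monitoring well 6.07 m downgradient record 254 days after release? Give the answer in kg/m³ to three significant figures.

0.0136 kg/m³

For an instantaneous plane source, C(x,t) = M/(n_e·A·√(4πDt)) · exp(−(x−vt)²/(4Dt)), with n_e·A the pore (flow) area.
Plume center vt = 0.0425 × 254 = 10.795 m, so the well at 6.07 m is 4.725 m upgradient of the peak.
√(4πDt) = 8.226 m, giving peak height M/(n_e·A·√(4πDt)) = 0.434/(0.40 × 3.44 × 8.226) = 0.03834 kg/m³.
(x−vt)²/(4Dt) = (-4.725)²/(4 × 0.0212 × 254) = 1.037; exp(−1.037) = 0.3545.
C = 0.03834 × 0.3545 = 0.0136 kg/m³.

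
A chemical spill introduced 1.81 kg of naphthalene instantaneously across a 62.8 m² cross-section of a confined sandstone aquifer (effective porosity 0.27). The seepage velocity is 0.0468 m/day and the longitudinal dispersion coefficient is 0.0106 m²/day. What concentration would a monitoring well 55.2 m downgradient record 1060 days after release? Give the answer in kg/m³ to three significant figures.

0.00448 kg/m³

For an instantaneous plane source, C(x,t) = M/(n_e·A·√(4πDt)) · exp(−(x−vt)²/(4Dt)), with n_e·A the pore (flow) area.
Plume center vt = 0.0468 × 1060 = 49.608 m, so the well at 55.2 m is 5.592 m downgradient of the peak.
√(4πDt) = 11.88 m, giving peak height M/(n_e·A·√(4πDt)) = 1.81/(0.27 × 62.8 × 11.88) = 0.008985 kg/m³.
(x−vt)²/(4Dt) = (5.592)²/(4 × 0.0106 × 1060) = 0.6958; exp(−0.6958) = 0.4987.
C = 0.008985 × 0.4987 = 0.00448 kg/m³.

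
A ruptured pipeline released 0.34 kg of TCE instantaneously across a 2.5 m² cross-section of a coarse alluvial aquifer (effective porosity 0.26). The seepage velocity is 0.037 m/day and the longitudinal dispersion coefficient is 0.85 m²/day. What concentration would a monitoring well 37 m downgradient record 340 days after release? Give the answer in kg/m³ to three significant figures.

For an instantaneous plane source, C(x,t) = M/(n_e·A·√(4πDt)) · exp(−(x−vt)²/(4Dt)), with n_e·A the pore (flow) area.
Plume center vt = 0.037 × 340 = 12.58 m, so the well at 37 m is 24.42 m downgradient of the peak.
√(4πDt) = 60.26 m, giving peak height M/(n_e·A·√(4πDt)) = 0.34/(0.26 × 2.5 × 60.26) = 0.008680 kg/m³.
(x−vt)²/(4Dt) = (24.42)²/(4 × 0.85 × 340) = 0.5159; exp(−0.5159) = 0.5970.
C = 0.008680 × 0.5970 = 0.00518 kg/m³.

0.00518 kg/m³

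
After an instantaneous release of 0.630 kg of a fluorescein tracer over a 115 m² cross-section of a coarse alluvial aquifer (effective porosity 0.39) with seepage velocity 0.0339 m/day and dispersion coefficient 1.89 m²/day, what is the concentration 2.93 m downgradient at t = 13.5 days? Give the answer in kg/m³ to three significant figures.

0.000739 kg/m³

For an instantaneous plane source, C(x,t) = M/(n_e·A·√(4πDt)) · exp(−(x−vt)²/(4Dt)), with n_e·A the pore (flow) area.
Plume center vt = 0.0339 × 13.5 = 0.45765 m, so the well at 2.93 m is 2.47235 m downgradient of the peak.
√(4πDt) = 17.91 m, giving peak height M/(n_e·A·√(4πDt)) = 0.630/(0.39 × 115 × 17.91) = 0.0007843 kg/m³.
(x−vt)²/(4Dt) = (2.47235)²/(4 × 1.89 × 13.5) = 0.05989; exp(−0.05989) = 0.9419.
C = 0.0007843 × 0.9419 = 0.000739 kg/m³.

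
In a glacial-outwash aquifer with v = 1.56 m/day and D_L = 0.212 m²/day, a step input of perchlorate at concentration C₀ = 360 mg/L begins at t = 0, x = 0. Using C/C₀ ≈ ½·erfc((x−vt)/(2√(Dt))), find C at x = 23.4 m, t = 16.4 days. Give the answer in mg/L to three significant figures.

For a continuous step input, C/C₀ ≈ ½·erfc((x−vt)/(2√(Dt))).
vt = 1.56 × 16.4 = 25.584 m and 2√(Dt) = 2√(0.212 × 16.4) = 3.729 m.
Argument (x−vt)/(2√(Dt)) = (23.4 − 25.584)/3.729 = -0.5857; ½·erfc(-0.5857) = 0.7963.
C = 360 × 0.7963 = 287 mg/L.

287 mg/L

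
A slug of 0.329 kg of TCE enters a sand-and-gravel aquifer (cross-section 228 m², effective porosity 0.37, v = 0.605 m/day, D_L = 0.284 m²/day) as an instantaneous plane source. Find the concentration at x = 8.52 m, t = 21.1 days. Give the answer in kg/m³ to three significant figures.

For an instantaneous plane source, C(x,t) = M/(n_e·A·√(4πDt)) · exp(−(x−vt)²/(4Dt)), with n_e·A the pore (flow) area.
Plume center vt = 0.605 × 21.1 = 12.7655 m, so the well at 8.52 m is 4.2455 m upgradient of the peak.
√(4πDt) = 8.678 m, giving peak height M/(n_e·A·√(4πDt)) = 0.329/(0.37 × 228 × 8.678) = 0.0004494 kg/m³.
(x−vt)²/(4Dt) = (-4.2455)²/(4 × 0.284 × 21.1) = 0.7520; exp(−0.7520) = 0.4714.
C = 0.0004494 × 0.4714 = 0.000212 kg/m³.

0.000212 kg/m³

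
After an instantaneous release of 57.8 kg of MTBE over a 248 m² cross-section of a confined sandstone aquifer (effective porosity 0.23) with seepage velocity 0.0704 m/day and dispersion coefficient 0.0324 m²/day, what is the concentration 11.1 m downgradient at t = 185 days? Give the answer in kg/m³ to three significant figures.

0.100 kg/m³

For an instantaneous plane source, C(x,t) = M/(n_e·A·√(4πDt)) · exp(−(x−vt)²/(4Dt)), with n_e·A the pore (flow) area.
Plume center vt = 0.0704 × 185 = 13.024 m, so the well at 11.1 m is 1.924 m upgradient of the peak.
√(4πDt) = 8.679 m, giving peak height M/(n_e·A·√(4πDt)) = 57.8/(0.23 × 248 × 8.679) = 0.1168 kg/m³.
(x−vt)²/(4Dt) = (-1.924)²/(4 × 0.0324 × 185) = 0.1544; exp(−0.1544) = 0.8569.
C = 0.1168 × 0.8569 = 0.100 kg/m³.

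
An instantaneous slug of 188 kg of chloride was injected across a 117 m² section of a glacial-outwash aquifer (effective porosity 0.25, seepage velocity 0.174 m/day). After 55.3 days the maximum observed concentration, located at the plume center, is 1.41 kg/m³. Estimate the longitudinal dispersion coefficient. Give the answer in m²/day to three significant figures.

At the plume center C_max = M/(n_e·A·√(4πDt)), so D = M²/(4πt·(n_e·A·C_max)²).
n_e·A·C_max = 0.25 × 117 × 1.41 = 41.24 kg/m.
D = 188²/(4π × 55.3 × 41.24²) = 0.0299 m²/day.

0.0299 m²/day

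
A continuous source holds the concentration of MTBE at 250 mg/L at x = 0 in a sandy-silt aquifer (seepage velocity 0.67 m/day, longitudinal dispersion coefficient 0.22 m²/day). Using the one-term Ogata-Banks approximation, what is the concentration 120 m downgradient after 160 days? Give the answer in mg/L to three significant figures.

15.9 mg/L

For a continuous step input, C/C₀ ≈ ½·erfc((x−vt)/(2√(Dt))).
vt = 0.67 × 160 = 107.2 m and 2√(Dt) = 2√(0.22 × 160) = 11.87 m.
Argument (x−vt)/(2√(Dt)) = (120 − 107.2)/11.87 = 1.078; ½·erfc(1.078) = 0.06369.
C = 250 × 0.06369 = 15.9 mg/L.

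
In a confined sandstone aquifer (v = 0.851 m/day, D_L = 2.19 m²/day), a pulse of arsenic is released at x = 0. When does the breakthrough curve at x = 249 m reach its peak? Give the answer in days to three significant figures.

290 days

For the 1D instantaneous-source solution, setting ∂C/∂t = 0 at fixed x gives v²t² + 2Dt − x² = 0, so t = (√(D² + v²x²) − D)/v².
√(D² + v²x²) = √(2.19² + 0.851² × 249²) = 211.9; v² = 0.724201.
t = (211.9 − 2.19)/0.724201 = 290 days (vs. the pure-advection estimate x/v = 293 d).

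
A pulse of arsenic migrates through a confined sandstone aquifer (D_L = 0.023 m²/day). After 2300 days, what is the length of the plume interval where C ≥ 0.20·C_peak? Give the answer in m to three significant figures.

The plume is Gaussian with σ = √(2Dt) = √(2 × 0.023 × 2300) = 10.29 m.
C/C_peak = exp(−Δx²/(2σ²)) = 0.20 ⇒ Δx = σ·√(−2 ln 0.20) = 10.29 × 1.794 = 18.46 m.
Width = 2Δx = 36.9 m.

36.9 m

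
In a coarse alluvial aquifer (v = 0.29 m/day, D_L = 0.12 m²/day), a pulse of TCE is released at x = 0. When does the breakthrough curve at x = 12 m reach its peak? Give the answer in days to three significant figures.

40.0 days

For the 1D instantaneous-source solution, setting ∂C/∂t = 0 at fixed x gives v²t² + 2Dt − x² = 0, so t = (√(D² + v²x²) − D)/v².
√(D² + v²x²) = √(0.12² + 0.29² × 12²) = 3.482; v² = 0.0841.
t = (3.482 − 0.12)/0.0841 = 40.0 days (vs. the pure-advection estimate x/v = 41.4 d).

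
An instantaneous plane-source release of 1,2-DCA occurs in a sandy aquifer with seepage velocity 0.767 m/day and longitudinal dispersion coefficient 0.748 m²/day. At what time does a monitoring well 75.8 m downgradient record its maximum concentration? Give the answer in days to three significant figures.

97.6 days

For the 1D instantaneous-source solution, setting ∂C/∂t = 0 at fixed x gives v²t² + 2Dt − x² = 0, so t = (√(D² + v²x²) − D)/v².
√(D² + v²x²) = √(0.748² + 0.767² × 75.8²) = 58.14; v² = 0.588289.
t = (58.14 − 0.748)/0.588289 = 97.6 days (vs. the pure-advection estimate x/v = 98.8 d).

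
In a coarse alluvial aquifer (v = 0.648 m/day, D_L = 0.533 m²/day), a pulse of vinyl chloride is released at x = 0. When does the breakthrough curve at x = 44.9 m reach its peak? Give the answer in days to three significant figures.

68.0 days

For the 1D instantaneous-source solution, setting ∂C/∂t = 0 at fixed x gives v²t² + 2Dt − x² = 0, so t = (√(D² + v²x²) − D)/v².
√(D² + v²x²) = √(0.533² + 0.648² × 44.9²) = 29.10; v² = 0.419904.
t = (29.10 − 0.533)/0.419904 = 68.0 days (vs. the pure-advection estimate x/v = 69.3 d).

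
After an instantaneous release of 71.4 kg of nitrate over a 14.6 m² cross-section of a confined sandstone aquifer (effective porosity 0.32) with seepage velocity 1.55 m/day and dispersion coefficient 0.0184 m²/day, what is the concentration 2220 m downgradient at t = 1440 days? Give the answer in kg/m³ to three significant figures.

For an instantaneous plane source, C(x,t) = M/(n_e·A·√(4πDt)) · exp(−(x−vt)²/(4Dt)), with n_e·A the pore (flow) area.
Plume center vt = 1.55 × 1440 = 2232 m, so the well at 2220 m is 12 m upgradient of the peak.
√(4πDt) = 18.25 m, giving peak height M/(n_e·A·√(4πDt)) = 71.4/(0.32 × 14.6 × 18.25) = 0.8374 kg/m³.
(x−vt)²/(4Dt) = (-12)²/(4 × 0.0184 × 1440) = 1.359; exp(−1.359) = 0.2569.
C = 0.8374 × 0.2569 = 0.215 kg/m³.

0.215 kg/m³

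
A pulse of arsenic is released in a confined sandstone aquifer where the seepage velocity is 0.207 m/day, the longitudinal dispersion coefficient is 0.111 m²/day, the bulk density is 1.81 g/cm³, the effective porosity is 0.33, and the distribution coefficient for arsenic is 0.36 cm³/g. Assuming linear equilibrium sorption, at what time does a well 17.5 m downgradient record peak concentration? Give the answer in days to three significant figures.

Retardation factor R = 1 + ρ_b·K_d/n = 1 + 1.81 × 0.36/0.33 = 2.975.
Sorption retards both mechanisms: v_R = v/R = 0.06958 m/day, D_R = D/R = 0.03731 m²/day.
Peak time from v_R²t² + 2D_R t − x² = 0: t = (√(D_R² + v_R²x²) − D_R)/v_R².
√(D_R² + v_R²x²) = √(0.03731² + 0.06958² × 17.5²) = 1.218; v_R² = 0.004841.
t = (1.218 − 0.03731)/0.004841 = 244 days.

244 days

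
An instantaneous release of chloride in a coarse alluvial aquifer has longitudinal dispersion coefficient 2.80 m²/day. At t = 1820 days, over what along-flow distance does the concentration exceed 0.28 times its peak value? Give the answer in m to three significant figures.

The plume is Gaussian with σ = √(2Dt) = √(2 × 2.80 × 1820) = 101.0 m.
C/C_peak = exp(−Δx²/(2σ²)) = 0.28 ⇒ Δx = σ·√(−2 ln 0.28) = 101.0 × 1.596 = 161.2 m.
Width = 2Δx = 322 m.

322 m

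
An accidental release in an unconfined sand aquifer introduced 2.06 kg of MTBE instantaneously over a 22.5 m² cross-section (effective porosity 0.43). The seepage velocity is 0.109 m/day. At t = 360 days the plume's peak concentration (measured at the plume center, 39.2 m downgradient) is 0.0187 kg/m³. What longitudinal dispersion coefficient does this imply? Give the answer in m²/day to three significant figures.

0.0287 m²/day

At the plume center C_max = M/(n_e·A·√(4πDt)), so D = M²/(4πt·(n_e·A·C_max)²).
n_e·A·C_max = 0.43 × 22.5 × 0.0187 = 0.1809 kg/m.
D = 2.06²/(4π × 360 × 0.1809²) = 0.0287 m²/day.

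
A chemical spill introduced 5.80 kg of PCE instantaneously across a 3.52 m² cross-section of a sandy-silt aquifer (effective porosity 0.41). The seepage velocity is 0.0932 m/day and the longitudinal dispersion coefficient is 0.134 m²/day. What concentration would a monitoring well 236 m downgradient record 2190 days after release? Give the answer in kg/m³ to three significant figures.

0.0278 kg/m³

For an instantaneous plane source, C(x,t) = M/(n_e·A·√(4πDt)) · exp(−(x−vt)²/(4Dt)), with n_e·A the pore (flow) area.
Plume center vt = 0.0932 × 2190 = 204.108 m, so the well at 236 m is 31.892 m downgradient of the peak.
√(4πDt) = 60.73 m, giving peak height M/(n_e·A·√(4πDt)) = 5.80/(0.41 × 3.52 × 60.73) = 0.06618 kg/m³.
(x−vt)²/(4Dt) = (31.892)²/(4 × 0.134 × 2190) = 0.8665; exp(−0.8665) = 0.4204.
C = 0.06618 × 0.4204 = 0.0278 kg/m³.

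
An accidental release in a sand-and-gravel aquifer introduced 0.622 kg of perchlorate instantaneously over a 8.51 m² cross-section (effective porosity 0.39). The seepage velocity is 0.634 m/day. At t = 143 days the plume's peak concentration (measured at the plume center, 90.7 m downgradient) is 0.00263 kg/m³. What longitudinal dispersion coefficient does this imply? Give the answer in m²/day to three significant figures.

At the plume center C_max = M/(n_e·A·√(4πDt)), so D = M²/(4πt·(n_e·A·C_max)²).
n_e·A·C_max = 0.39 × 8.51 × 0.00263 = 0.008729 kg/m.
D = 0.622²/(4π × 143 × 0.008729²) = 2.83 m²/day.

2.83 m²/day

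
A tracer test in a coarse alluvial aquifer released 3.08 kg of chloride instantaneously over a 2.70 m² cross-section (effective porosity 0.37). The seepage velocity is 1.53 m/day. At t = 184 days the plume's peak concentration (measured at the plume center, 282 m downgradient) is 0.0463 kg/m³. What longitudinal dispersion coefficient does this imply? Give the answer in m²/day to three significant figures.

At the plume center C_max = M/(n_e·A·√(4πDt)), so D = M²/(4πt·(n_e·A·C_max)²).
n_e·A·C_max = 0.37 × 2.70 × 0.0463 = 0.04625 kg/m.
D = 3.08²/(4π × 184 × 0.04625²) = 1.92 m²/day.

1.92 m²/day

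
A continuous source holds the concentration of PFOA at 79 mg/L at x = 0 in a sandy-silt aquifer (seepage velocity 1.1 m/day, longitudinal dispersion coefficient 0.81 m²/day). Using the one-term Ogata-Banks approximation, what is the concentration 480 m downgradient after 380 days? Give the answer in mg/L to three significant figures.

0.492 mg/L

For a continuous step input, C/C₀ ≈ ½·erfc((x−vt)/(2√(Dt))).
vt = 1.1 × 380 = 418 m and 2√(Dt) = 2√(0.81 × 380) = 35.09 m.
Argument (x−vt)/(2√(Dt)) = (480 − 418)/35.09 = 1.767; ½·erfc(1.767) = 0.006229.
C = 79 × 0.006229 = 0.492 mg/L.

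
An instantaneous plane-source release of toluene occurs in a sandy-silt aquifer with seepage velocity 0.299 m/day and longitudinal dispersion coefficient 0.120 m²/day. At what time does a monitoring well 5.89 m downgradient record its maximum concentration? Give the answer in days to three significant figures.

For the 1D instantaneous-source solution, setting ∂C/∂t = 0 at fixed x gives v²t² + 2Dt − x² = 0, so t = (√(D² + v²x²) − D)/v².
√(D² + v²x²) = √(0.120² + 0.299² × 5.89²) = 1.765; v² = 0.089401.
t = (1.765 − 0.120)/0.089401 = 18.4 days (vs. the pure-advection estimate x/v = 19.7 d).

18.4 days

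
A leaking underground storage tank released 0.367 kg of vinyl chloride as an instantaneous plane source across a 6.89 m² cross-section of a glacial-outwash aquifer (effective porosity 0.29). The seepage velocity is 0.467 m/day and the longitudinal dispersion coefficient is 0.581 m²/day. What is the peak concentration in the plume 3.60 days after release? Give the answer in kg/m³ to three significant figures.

The peak of an instantaneous 1D plume sits at x = vt; there the Gaussian factor is 1 and C_max = M/(n_e·A·√(4πDt)), where n_e·A is the pore area the mass is dissolved in.
√(4πDt) = √(4π × 0.581 × 3.60) = 5.127 m, so C_max = 0.367/(0.29 × 6.89 × 5.127) = 0.0358 kg/m³.

0.0358 kg/m³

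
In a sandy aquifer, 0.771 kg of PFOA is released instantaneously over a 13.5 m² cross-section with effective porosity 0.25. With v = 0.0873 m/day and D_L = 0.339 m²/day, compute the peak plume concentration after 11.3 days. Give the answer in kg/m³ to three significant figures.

0.0329 kg/m³

The peak of an instantaneous 1D plume sits at x = vt; there the Gaussian factor is 1 and C_max = M/(n_e·A·√(4πDt)), where n_e·A is the pore area the mass is dissolved in.
√(4πDt) = √(4π × 0.339 × 11.3) = 6.938 m, so C_max = 0.771/(0.25 × 13.5 × 6.938) = 0.0329 kg/m³.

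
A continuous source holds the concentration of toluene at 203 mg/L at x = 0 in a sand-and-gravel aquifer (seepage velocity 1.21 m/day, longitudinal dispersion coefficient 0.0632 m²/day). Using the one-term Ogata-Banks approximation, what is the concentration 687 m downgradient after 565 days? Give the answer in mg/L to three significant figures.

For a continuous step input, C/C₀ ≈ ½·erfc((x−vt)/(2√(Dt))).
vt = 1.21 × 565 = 683.65 m and 2√(Dt) = 2√(0.0632 × 565) = 11.95 m.
Argument (x−vt)/(2√(Dt)) = (687 − 683.65)/11.95 = 0.2803; ½·erfc(0.2803) = 0.3459.
C = 203 × 0.3459 = 70.2 mg/L.

70.2 mg/L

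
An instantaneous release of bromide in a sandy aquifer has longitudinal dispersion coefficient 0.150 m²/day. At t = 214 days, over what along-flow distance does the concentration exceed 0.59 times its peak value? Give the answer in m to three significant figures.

The plume is Gaussian with σ = √(2Dt) = √(2 × 0.150 × 214) = 8.012 m.
C/C_peak = exp(−Δx²/(2σ²)) = 0.59 ⇒ Δx = σ·√(−2 ln 0.59) = 8.012 × 1.027 = 8.228 m.
Width = 2Δx = 16.5 m.

16.5 m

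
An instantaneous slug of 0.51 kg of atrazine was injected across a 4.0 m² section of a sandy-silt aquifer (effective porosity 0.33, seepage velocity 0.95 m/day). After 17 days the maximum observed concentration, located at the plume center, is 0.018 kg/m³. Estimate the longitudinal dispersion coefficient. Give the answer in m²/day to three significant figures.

2.16 m²/day

At the plume center C_max = M/(n_e·A·√(4πDt)), so D = M²/(4πt·(n_e·A·C_max)²).
n_e·A·C_max = 0.33 × 4.0 × 0.018 = 0.02376 kg/m.
D = 0.51²/(4π × 17 × 0.02376²) = 2.16 m²/day.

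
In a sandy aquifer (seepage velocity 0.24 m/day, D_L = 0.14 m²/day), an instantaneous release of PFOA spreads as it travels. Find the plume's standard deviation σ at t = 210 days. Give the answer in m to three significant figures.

7.67 m

Dispersive spreading gives a Gaussian with σ² = 2Dt; advection only shifts the center.
σ = √(2 × 0.14 × 210) = 7.67 m.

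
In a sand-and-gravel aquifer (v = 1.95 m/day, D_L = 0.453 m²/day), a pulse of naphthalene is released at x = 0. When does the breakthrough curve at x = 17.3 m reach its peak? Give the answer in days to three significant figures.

8.75 days

For the 1D instantaneous-source solution, setting ∂C/∂t = 0 at fixed x gives v²t² + 2Dt − x² = 0, so t = (√(D² + v²x²) − D)/v².
√(D² + v²x²) = √(0.453² + 1.95² × 17.3²) = 33.74; v² = 3.8025.
t = (33.74 − 0.453)/3.8025 = 8.75 days (vs. the pure-advection estimate x/v = 8.87 d).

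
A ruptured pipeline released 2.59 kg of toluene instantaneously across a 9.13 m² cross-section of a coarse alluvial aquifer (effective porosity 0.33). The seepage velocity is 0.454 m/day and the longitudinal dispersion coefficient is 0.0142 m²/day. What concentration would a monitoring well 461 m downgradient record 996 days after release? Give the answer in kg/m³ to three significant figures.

0.0163 kg/m³

For an instantaneous plane source, C(x,t) = M/(n_e·A·√(4πDt)) · exp(−(x−vt)²/(4Dt)), with n_e·A the pore (flow) area.
Plume center vt = 0.454 × 996 = 452.184 m, so the well at 461 m is 8.816 m downgradient of the peak.
√(4πDt) = 13.33 m, giving peak height M/(n_e·A·√(4πDt)) = 2.59/(0.33 × 9.13 × 13.33) = 0.06449 kg/m³.
(x−vt)²/(4Dt) = (8.816)²/(4 × 0.0142 × 996) = 1.374; exp(−1.374) = 0.2531.
C = 0.06449 × 0.2531 = 0.0163 kg/m³.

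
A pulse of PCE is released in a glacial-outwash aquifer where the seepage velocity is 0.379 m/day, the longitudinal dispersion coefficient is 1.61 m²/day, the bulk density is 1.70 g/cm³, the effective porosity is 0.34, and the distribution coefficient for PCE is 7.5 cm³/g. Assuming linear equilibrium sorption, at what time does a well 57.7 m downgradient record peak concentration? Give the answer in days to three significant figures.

5450 days

Retardation factor R = 1 + ρ_b·K_d/n = 1 + 1.70 × 7.5/0.34 = 38.50.
Sorption retards both mechanisms: v_R = v/R = 0.009844 m/day, D_R = D/R = 0.04182 m²/day.
Peak time from v_R²t² + 2D_R t − x² = 0: t = (√(D_R² + v_R²x²) − D_R)/v_R².
√(D_R² + v_R²x²) = √(0.04182² + 0.009844² × 57.7²) = 0.5695; v_R² = 9.690e-05.
t = (0.5695 − 0.04182)/9.690e-05 = 5450 days.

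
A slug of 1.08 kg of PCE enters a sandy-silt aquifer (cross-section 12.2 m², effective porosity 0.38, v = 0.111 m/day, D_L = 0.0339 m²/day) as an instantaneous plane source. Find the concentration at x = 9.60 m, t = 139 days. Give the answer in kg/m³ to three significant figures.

0.00499 kg/m³

For an instantaneous plane source, C(x,t) = M/(n_e·A·√(4πDt)) · exp(−(x−vt)²/(4Dt)), with n_e·A the pore (flow) area.
Plume center vt = 0.111 × 139 = 15.429 m, so the well at 9.60 m is 5.829 m upgradient of the peak.
√(4πDt) = 7.695 m, giving peak height M/(n_e·A·√(4πDt)) = 1.08/(0.38 × 12.2 × 7.695) = 0.03027 kg/m³.
(x−vt)²/(4Dt) = (-5.829)²/(4 × 0.0339 × 139) = 1.803; exp(−1.803) = 0.1648.
C = 0.03027 × 0.1648 = 0.00499 kg/m³.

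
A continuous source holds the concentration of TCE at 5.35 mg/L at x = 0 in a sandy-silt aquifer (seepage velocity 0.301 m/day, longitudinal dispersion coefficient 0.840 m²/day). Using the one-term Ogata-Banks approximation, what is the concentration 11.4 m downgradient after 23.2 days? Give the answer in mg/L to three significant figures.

1.28 mg/L

For a continuous step input, C/C₀ ≈ ½·erfc((x−vt)/(2√(Dt))).
vt = 0.301 × 23.2 = 6.9832 m and 2√(Dt) = 2√(0.840 × 23.2) = 8.829 m.
Argument (x−vt)/(2√(Dt)) = (11.4 − 6.9832)/8.829 = 0.5003; ½·erfc(0.5003) = 0.2396.
C = 5.35 × 0.2396 = 1.28 mg/L.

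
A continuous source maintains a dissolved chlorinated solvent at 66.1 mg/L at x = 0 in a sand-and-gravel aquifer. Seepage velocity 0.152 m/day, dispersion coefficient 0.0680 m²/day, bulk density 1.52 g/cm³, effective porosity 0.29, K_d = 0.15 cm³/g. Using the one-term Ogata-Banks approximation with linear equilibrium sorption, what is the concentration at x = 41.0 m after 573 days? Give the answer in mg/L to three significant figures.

Retardation factor R = 1 + ρ_b·K_d/n = 1 + 1.52 × 0.15/0.29 = 1.786.
Sorption retards both mechanisms: v_R = v/R = 0.08511 m/day, D_R = D/R = 0.03807 m²/day.
v_R·t = 0.08511 × 573 = 48.76803 m; 2√(D_R t) = 9.341 m; argument = (41.0 − 48.76803)/9.341 = -0.8316.
C = C₀ × ½·erfc(-0.8316) = 66.1 × 0.8802 = 58.2 mg/L.

58.2 mg/L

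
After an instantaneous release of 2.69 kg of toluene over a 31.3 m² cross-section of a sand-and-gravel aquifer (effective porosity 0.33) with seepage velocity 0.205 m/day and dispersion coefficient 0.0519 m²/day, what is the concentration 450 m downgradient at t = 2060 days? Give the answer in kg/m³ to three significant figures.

For an instantaneous plane source, C(x,t) = M/(n_e·A·√(4πDt)) · exp(−(x−vt)²/(4Dt)), with n_e·A the pore (flow) area.
Plume center vt = 0.205 × 2060 = 422.3 m, so the well at 450 m is 27.7 m downgradient of the peak.
√(4πDt) = 36.65 m, giving peak height M/(n_e·A·√(4πDt)) = 2.69/(0.33 × 31.3 × 36.65) = 0.007106 kg/m³.
(x−vt)²/(4Dt) = (27.7)²/(4 × 0.0519 × 2060) = 1.794; exp(−1.794) = 0.1663.
C = 0.007106 × 0.1663 = 0.00118 kg/m³.

0.00118 kg/m³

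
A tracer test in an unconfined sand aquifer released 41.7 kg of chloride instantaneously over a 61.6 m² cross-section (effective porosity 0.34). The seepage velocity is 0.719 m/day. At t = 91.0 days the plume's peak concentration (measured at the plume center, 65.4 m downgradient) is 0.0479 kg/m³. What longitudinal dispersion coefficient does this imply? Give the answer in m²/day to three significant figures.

1.51 m²/day

At the plume center C_max = M/(n_e·A·√(4πDt)), so D = M²/(4πt·(n_e·A·C_max)²).
n_e·A·C_max = 0.34 × 61.6 × 0.0479 = 1.003 kg/m.
D = 41.7²/(4π × 91.0 × 1.003²) = 1.51 m²/day.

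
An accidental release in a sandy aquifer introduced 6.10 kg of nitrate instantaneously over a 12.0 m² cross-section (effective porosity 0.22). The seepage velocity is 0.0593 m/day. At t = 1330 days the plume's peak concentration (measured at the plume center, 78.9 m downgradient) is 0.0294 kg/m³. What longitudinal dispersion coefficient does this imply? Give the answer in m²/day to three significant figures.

0.370 m²/day

At the plume center C_max = M/(n_e·A·√(4πDt)), so D = M²/(4πt·(n_e·A·C_max)²).
n_e·A·C_max = 0.22 × 12.0 × 0.0294 = 0.07762 kg/m.
D = 6.10²/(4π × 1330 × 0.07762²) = 0.370 m²/day.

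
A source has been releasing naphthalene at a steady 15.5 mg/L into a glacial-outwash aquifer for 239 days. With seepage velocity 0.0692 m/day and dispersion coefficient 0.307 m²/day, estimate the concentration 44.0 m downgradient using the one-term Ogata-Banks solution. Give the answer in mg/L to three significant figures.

For a continuous step input, C/C₀ ≈ ½·erfc((x−vt)/(2√(Dt))).
vt = 0.0692 × 239 = 16.5388 m and 2√(Dt) = 2√(0.307 × 239) = 17.13 m.
Argument (x−vt)/(2√(Dt)) = (44.0 − 16.5388)/17.13 = 1.603; ½·erfc(1.603) = 0.01170.
C = 15.5 × 0.01170 = 0.181 mg/L.

0.181 mg/L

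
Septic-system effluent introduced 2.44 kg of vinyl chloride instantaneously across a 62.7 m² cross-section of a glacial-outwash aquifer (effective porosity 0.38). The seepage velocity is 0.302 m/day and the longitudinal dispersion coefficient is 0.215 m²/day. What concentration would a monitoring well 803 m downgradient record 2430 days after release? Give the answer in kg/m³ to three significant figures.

0.000128 kg/m³

For an instantaneous plane source, C(x,t) = M/(n_e·A·√(4πDt)) · exp(−(x−vt)²/(4Dt)), with n_e·A the pore (flow) area.
Plume center vt = 0.302 × 2430 = 733.86 m, so the well at 803 m is 69.14 m downgradient of the peak.
√(4πDt) = 81.03 m, giving peak height M/(n_e·A·√(4πDt)) = 2.44/(0.38 × 62.7 × 81.03) = 0.001264 kg/m³.
(x−vt)²/(4Dt) = (69.14)²/(4 × 0.215 × 2430) = 2.287; exp(−2.287) = 0.1016.
C = 0.001264 × 0.1016 = 0.000128 kg/m³.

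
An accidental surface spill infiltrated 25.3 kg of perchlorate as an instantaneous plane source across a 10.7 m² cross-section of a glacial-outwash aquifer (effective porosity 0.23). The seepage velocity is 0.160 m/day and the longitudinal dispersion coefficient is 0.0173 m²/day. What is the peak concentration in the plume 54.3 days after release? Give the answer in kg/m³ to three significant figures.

2.99 kg/m³

The peak of an instantaneous 1D plume sits at x = vt; there the Gaussian factor is 1 and C_max = M/(n_e·A·√(4πDt)), where n_e·A is the pore area the mass is dissolved in.
√(4πDt) = √(4π × 0.0173 × 54.3) = 3.436 m, so C_max = 25.3/(0.23 × 10.7 × 3.436) = 2.99 kg/m³.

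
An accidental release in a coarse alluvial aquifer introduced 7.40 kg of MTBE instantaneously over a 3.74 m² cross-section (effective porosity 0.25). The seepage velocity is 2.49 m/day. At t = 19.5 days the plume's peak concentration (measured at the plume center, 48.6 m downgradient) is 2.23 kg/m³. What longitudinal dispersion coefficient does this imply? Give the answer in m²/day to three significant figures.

0.0514 m²/day

At the plume center C_max = M/(n_e·A·√(4πDt)), so D = M²/(4πt·(n_e·A·C_max)²).
n_e·A·C_max = 0.25 × 3.74 × 2.23 = 2.085 kg/m.
D = 7.40²/(4π × 19.5 × 2.085²) = 0.0514 m²/day.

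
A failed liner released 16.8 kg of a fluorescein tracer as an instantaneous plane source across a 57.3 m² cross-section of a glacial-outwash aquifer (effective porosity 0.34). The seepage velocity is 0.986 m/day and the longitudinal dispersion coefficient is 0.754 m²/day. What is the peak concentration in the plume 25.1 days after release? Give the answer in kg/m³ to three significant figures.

The peak of an instantaneous 1D plume sits at x = vt; there the Gaussian factor is 1 and C_max = M/(n_e·A·√(4πDt)), where n_e·A is the pore area the mass is dissolved in.
√(4πDt) = √(4π × 0.754 × 25.1) = 15.42 m, so C_max = 16.8/(0.34 × 57.3 × 15.42) = 0.0559 kg/m³.

0.0559 kg/m³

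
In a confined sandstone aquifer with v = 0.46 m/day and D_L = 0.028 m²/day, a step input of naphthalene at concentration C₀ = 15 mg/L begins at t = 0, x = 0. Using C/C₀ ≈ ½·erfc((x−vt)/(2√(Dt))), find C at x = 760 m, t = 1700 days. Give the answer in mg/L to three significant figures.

14.8 mg/L

For a continuous step input, C/C₀ ≈ ½·erfc((x−vt)/(2√(Dt))).
vt = 0.46 × 1700 = 782 m and 2√(Dt) = 2√(0.028 × 1700) = 13.80 m.
Argument (x−vt)/(2√(Dt)) = (760 − 782)/13.80 = -1.594; ½·erfc(-1.594) = 0.9879.
C = 15 × 0.9879 = 14.8 mg/L.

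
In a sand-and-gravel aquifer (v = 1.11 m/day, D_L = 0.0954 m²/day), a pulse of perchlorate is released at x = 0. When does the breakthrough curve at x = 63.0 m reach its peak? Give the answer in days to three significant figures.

For the 1D instantaneous-source solution, setting ∂C/∂t = 0 at fixed x gives v²t² + 2Dt − x² = 0, so t = (√(D² + v²x²) − D)/v².
√(D² + v²x²) = √(0.0954² + 1.11² × 63.0²) = 69.93; v² = 1.2321.
t = (69.93 − 0.0954)/1.2321 = 56.7 days (vs. the pure-advection estimate x/v = 56.8 d).

56.7 days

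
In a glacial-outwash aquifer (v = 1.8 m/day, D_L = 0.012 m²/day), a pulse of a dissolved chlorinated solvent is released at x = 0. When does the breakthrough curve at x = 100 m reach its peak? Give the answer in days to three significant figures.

For the 1D instantaneous-source solution, setting ∂C/∂t = 0 at fixed x gives v²t² + 2Dt − x² = 0, so t = (√(D² + v²x²) − D)/v².
√(D² + v²x²) = √(0.012² + 1.8² × 100²) = 180.0; v² = 3.24.
t = (180.0 − 0.012)/3.24 = 55.6 days (vs. the pure-advection estimate x/v = 55.6 d).

55.6 days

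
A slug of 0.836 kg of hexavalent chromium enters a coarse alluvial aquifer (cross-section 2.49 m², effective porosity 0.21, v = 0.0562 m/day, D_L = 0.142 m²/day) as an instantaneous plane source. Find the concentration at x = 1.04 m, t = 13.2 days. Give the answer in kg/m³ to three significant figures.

0.326 kg/m³

For an instantaneous plane source, C(x,t) = M/(n_e·A·√(4πDt)) · exp(−(x−vt)²/(4Dt)), with n_e·A the pore (flow) area.
Plume center vt = 0.0562 × 13.2 = 0.74184 m, so the well at 1.04 m is 0.29816 m downgradient of the peak.
√(4πDt) = 4.853 m, giving peak height M/(n_e·A·√(4πDt)) = 0.836/(0.21 × 2.49 × 4.853) = 0.3294 kg/m³.
(x−vt)²/(4Dt) = (0.29816)²/(4 × 0.142 × 13.2) = 0.01186; exp(−0.01186) = 0.9882.
C = 0.3294 × 0.9882 = 0.326 kg/m³.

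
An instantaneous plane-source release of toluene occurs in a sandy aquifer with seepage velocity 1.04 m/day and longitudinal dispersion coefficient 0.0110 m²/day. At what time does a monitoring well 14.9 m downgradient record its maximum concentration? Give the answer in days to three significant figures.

For the 1D instantaneous-source solution, setting ∂C/∂t = 0 at fixed x gives v²t² + 2Dt − x² = 0, so t = (√(D² + v²x²) − D)/v².
√(D² + v²x²) = √(0.0110² + 1.04² × 14.9²) = 15.50; v² = 1.0816.
t = (15.50 − 0.0110)/1.0816 = 14.3 days (vs. the pure-advection estimate x/v = 14.3 d).

14.3 days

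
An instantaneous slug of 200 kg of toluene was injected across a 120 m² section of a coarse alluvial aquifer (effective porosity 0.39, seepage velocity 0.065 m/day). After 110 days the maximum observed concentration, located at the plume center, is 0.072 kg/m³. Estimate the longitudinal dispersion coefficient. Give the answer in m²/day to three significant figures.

At the plume center C_max = M/(n_e·A·√(4πDt)), so D = M²/(4πt·(n_e·A·C_max)²).
n_e·A·C_max = 0.39 × 120 × 0.072 = 3.370 kg/m.
D = 200²/(4π × 110 × 3.370²) = 2.55 m²/day.

2.55 m²/day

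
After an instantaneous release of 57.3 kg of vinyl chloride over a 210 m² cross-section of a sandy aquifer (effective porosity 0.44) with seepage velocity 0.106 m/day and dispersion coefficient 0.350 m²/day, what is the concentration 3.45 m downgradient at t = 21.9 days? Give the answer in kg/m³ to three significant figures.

For an instantaneous plane source, C(x,t) = M/(n_e·A·√(4πDt)) · exp(−(x−vt)²/(4Dt)), with n_e·A the pore (flow) area.
Plume center vt = 0.106 × 21.9 = 2.3214 m, so the well at 3.45 m is 1.1286 m downgradient of the peak.
√(4πDt) = 9.814 m, giving peak height M/(n_e·A·√(4πDt)) = 57.3/(0.44 × 210 × 9.814) = 0.06319 kg/m³.
(x−vt)²/(4Dt) = (1.1286)²/(4 × 0.350 × 21.9) = 0.04154; exp(−0.04154) = 0.9593.
C = 0.06319 × 0.9593 = 0.0606 kg/m³.

0.0606 kg/m³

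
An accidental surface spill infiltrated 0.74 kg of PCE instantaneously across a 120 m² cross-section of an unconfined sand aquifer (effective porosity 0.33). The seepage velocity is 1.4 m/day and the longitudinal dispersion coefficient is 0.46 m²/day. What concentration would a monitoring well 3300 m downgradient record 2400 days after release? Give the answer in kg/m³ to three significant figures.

7.02e-05 kg/m³

For an instantaneous plane source, C(x,t) = M/(n_e·A·√(4πDt)) · exp(−(x−vt)²/(4Dt)), with n_e·A the pore (flow) area.
Plume center vt = 1.4 × 2400 = 3360 m, so the well at 3300 m is 60 m upgradient of the peak.
√(4πDt) = 117.8 m, giving peak height M/(n_e·A·√(4πDt)) = 0.74/(0.33 × 120 × 117.8) = 0.0001586 kg/m³.
(x−vt)²/(4Dt) = (-60)²/(4 × 0.46 × 2400) = 0.8152; exp(−0.8152) = 0.4426.
C = 0.0001586 × 0.4426 = 7.02e-05 kg/m³.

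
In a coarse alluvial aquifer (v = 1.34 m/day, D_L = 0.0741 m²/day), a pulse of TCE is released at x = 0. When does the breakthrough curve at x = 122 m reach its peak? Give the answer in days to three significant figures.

For the 1D instantaneous-source solution, setting ∂C/∂t = 0 at fixed x gives v²t² + 2Dt − x² = 0, so t = (√(D² + v²x²) − D)/v².
√(D² + v²x²) = √(0.0741² + 1.34² × 122²) = 163.5; v² = 1.7956.
t = (163.5 − 0.0741)/1.7956 = 91.0 days (vs. the pure-advection estimate x/v = 91.0 d).

91.0 days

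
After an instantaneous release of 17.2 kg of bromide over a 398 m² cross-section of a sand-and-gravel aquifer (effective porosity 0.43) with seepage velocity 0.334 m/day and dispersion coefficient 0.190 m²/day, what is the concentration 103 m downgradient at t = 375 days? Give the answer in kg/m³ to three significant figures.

For an instantaneous plane source, C(x,t) = M/(n_e·A·√(4πDt)) · exp(−(x−vt)²/(4Dt)), with n_e·A the pore (flow) area.
Plume center vt = 0.334 × 375 = 125.25 m, so the well at 103 m is 22.25 m upgradient of the peak.
√(4πDt) = 29.92 m, giving peak height M/(n_e·A·√(4πDt)) = 17.2/(0.43 × 398 × 29.92) = 0.003359 kg/m³.
(x−vt)²/(4Dt) = (-22.25)²/(4 × 0.190 × 375) = 1.737; exp(−1.737) = 0.1760.
C = 0.003359 × 0.1760 = 0.000591 kg/m³.

0.000591 kg/m³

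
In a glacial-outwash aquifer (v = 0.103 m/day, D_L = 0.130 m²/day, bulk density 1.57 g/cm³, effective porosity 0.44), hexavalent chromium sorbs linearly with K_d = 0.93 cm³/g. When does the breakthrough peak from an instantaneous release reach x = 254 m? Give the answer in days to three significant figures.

Retardation factor R = 1 + ρ_b·K_d/n = 1 + 1.57 × 0.93/0.44 = 4.318.
Sorption retards both mechanisms: v_R = v/R = 0.02385 m/day, D_R = D/R = 0.03011 m²/day.
Peak time from v_R²t² + 2D_R t − x² = 0: t = (√(D_R² + v_R²x²) − D_R)/v_R².
√(D_R² + v_R²x²) = √(0.03011² + 0.02385² × 254²) = 6.058; v_R² = 0.0005688.
t = (6.058 − 0.03011)/0.0005688 = 10600 days.

10600 days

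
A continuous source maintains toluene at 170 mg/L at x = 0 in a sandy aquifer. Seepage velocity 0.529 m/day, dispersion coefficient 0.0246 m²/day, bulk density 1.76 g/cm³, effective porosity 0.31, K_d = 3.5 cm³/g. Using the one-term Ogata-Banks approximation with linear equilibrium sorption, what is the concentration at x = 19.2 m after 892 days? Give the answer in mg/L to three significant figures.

Retardation factor R = 1 + ρ_b·K_d/n = 1 + 1.76 × 3.5/0.31 = 20.87.
Sorption retards both mechanisms: v_R = v/R = 0.02535 m/day, D_R = D/R = 0.001179 m²/day.
v_R·t = 0.02535 × 892 = 22.6122 m; 2√(D_R t) = 2.051 m; argument = (19.2 − 22.6122)/2.051 = -1.664.
C = C₀ × ½·erfc(-1.664) = 170 × 0.9907 = 168 mg/L.

168 mg/L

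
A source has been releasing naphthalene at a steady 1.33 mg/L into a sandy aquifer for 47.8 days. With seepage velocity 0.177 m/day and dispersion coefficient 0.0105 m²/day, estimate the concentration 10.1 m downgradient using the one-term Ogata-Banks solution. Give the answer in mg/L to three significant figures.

For a continuous step input, C/C₀ ≈ ½·erfc((x−vt)/(2√(Dt))).
vt = 0.177 × 47.8 = 8.4606 m and 2√(Dt) = 2√(0.0105 × 47.8) = 1.417 m.
Argument (x−vt)/(2√(Dt)) = (10.1 − 8.4606)/1.417 = 1.157; ½·erfc(1.157) = 0.05089.
C = 1.33 × 0.05089 = 0.0677 mg/L.

0.0677 mg/L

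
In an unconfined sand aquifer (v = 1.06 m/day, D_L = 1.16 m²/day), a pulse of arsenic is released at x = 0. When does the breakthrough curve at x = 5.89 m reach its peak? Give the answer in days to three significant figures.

For the 1D instantaneous-source solution, setting ∂C/∂t = 0 at fixed x gives v²t² + 2Dt − x² = 0, so t = (√(D² + v²x²) − D)/v².
√(D² + v²x²) = √(1.16² + 1.06² × 5.89²) = 6.350; v² = 1.1236.
t = (6.350 − 1.16)/1.1236 = 4.62 days (vs. the pure-advection estimate x/v = 5.56 d).

4.62 days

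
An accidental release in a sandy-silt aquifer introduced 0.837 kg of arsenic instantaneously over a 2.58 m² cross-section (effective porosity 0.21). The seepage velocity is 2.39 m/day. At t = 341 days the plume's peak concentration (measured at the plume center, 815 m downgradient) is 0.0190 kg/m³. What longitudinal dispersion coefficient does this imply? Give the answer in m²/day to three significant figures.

At the plume center C_max = M/(n_e·A·√(4πDt)), so D = M²/(4πt·(n_e·A·C_max)²).
n_e·A·C_max = 0.21 × 2.58 × 0.0190 = 0.01029 kg/m.
D = 0.837²/(4π × 341 × 0.01029²) = 1.54 m²/day.

1.54 m²/day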